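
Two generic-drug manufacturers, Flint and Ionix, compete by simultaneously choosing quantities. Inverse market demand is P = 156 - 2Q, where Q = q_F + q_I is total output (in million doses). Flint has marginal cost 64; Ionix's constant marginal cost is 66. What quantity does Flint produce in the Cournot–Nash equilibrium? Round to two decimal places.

15.67

Flint's profit: π_F = (156 - 2Q)q_F - (64q_F). Setting ∂π_F/∂q_F = 0: 92 - 4q_F - 2(q_I) = 0.
Ionix's profit: π_I = (156 - 2Q)q_I - (66q_I). Setting ∂π_I/∂q_I = 0: 90 - 4q_I - 2(q_F) = 0.
Best responses: q_F = (92 - 2q_I)/4, q_I = (90 - 2q_F)/4.
Substituting one into the other gives q_F = 47/3 and q_I = 44/3.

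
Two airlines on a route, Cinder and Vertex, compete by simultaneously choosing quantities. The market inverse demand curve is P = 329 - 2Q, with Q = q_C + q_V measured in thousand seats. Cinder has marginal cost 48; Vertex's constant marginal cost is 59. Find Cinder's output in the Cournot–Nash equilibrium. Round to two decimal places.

48.67

Cinder's profit: π_C = (329 - 2Q)q_C - (48q_C). Setting ∂π_C/∂q_C = 0: 281 - 4q_C - 2(q_V) = 0.
Vertex's profit: π_V = (329 - 2Q)q_V - (59q_V). Setting ∂π_V/∂q_V = 0: 270 - 4q_V - 2(q_C) = 0.
Best responses: q_C = (281 - 2q_V)/4, q_V = (270 - 2q_C)/4.
Solving the pair: q_C = 146/3, q_V = 259/6.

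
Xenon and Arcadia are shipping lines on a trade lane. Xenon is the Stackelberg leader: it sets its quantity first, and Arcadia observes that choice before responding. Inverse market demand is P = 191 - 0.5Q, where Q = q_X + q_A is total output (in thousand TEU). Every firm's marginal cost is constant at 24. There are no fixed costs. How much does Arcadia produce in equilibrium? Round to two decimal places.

The follower Arcadia best-responds to any q_X: π_A = (191 - 0.5Q)q_A - 24q_A.
∂π_A/∂q_A = 167 - (1/2)q_X - q_A = 0 gives the reaction function q_A = (167 - (1/2)q_X).
The leader anticipates this reaction. Substituting into P = 191 - 0.5Q gives P = 215/2 - (1/4)q_X, so π_X = (215/2 - (1/4)q_X)q_X - 24q_X.
Maximising: ∂π_X/∂q_X = 167/2 - (1/2)q_X = 0, giving q_X = 167.
Then q_A = (167 - (1/2)·167) = 167/2.

83.50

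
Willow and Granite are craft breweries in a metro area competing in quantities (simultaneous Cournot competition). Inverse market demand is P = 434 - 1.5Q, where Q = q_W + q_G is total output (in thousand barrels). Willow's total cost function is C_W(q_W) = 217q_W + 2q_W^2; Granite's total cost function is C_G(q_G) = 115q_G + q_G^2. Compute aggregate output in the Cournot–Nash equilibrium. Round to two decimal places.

76.76

Willow's profit: π_W = (434 - 1.5Q)q_W - (217q_W + 2q_W²). Setting ∂π_W/∂q_W = 0: 217 - 7q_W - (3/2)(q_G) = 0.
Granite's profit: π_G = (434 - 1.5Q)q_G - (115q_G + q_G²). Setting ∂π_G/∂q_G = 0: 319 - 5q_G - (3/2)(q_W) = 0.
Rearranging gives the reaction functions q_W = (217 - (3/2)q_G)/7 and q_G = (319 - (3/2)q_W)/5.
Substituting one into the other gives q_W = 18.5191 and q_G = 58.2443.
Total output Q = 18.5191 + 58.2443 = 76.7634.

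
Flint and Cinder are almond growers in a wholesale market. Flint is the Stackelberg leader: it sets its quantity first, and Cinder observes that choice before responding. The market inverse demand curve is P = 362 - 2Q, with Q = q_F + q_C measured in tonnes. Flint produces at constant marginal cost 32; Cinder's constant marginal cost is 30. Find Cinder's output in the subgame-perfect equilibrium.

42

Solve by backward induction. Given q_F, the follower Cinder maximises π_C = (362 - 2q_F - 2q_C)q_C - 30q_C.
∂π_C/∂q_C = 332 - 2q_F - 4q_C = 0 gives the reaction function q_C = (332 - 2q_F)/4.
Flint substitutes q_C(q_F) into its own profit: π_F = q_F(362 - 2q_F - (332 - 2q_F)/2) - 32q_F = (196 - q_F)q_F - 32q_F.
The leader's first-order condition 164 - 2q_F = 0 yields q_F = 82.
Then q_C = (332 - 2·82)/4 = 42.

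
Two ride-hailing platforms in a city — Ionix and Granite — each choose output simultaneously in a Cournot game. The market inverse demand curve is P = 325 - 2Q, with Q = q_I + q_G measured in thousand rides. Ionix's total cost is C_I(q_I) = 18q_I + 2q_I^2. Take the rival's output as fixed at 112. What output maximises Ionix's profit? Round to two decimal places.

10.38

With the rival's output fixed at 112, Ionix's profit is π_I = (325 - 2·112 - 2q_I)q_I - (18q_I + 2q_I²) = (101 - 2q_I)q_I - (18q_I + 2q_I²).
∂π_I/∂q_I = 83 - 8q_I = 0, so q_I = 83/8.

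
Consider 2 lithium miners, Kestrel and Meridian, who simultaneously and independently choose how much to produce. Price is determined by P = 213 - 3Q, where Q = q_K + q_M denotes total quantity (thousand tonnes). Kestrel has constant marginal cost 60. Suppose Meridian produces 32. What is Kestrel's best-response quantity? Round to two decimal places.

With the rival's output fixed at 32, Kestrel's profit is π_K = (213 - 3·32 - 3q_K)q_K - (60q_K) = (117 - 3q_K)q_K - (60q_K).
∂π_K/∂q_K = 57 - 6q_K = 0, so q_K = 19/2.

9.50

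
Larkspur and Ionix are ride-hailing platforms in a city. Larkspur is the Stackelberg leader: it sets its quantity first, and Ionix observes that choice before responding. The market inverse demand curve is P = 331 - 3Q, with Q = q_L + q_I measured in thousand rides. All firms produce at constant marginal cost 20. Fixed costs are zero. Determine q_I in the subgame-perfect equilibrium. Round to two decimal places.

25.92

Solve by backward induction. Given q_L, the follower Ionix maximises π_I = (331 - 3q_L - 3q_I)q_I - 20q_I.
∂π_I/∂q_I = 311 - 3q_L - 6q_I = 0 gives the reaction function q_I = (311 - 3q_L)/6.
The leader anticipates this reaction. Substituting into P = 331 - 3Q gives P = 351/2 - (3/2)q_L, so π_L = (351/2 - (3/2)q_L)q_L - 20q_L.
Maximising: ∂π_L/∂q_L = 311/2 - 3q_L = 0, giving q_L = 311/6.
Then q_I = (311 - 3·(311/6))/6 = 311/12.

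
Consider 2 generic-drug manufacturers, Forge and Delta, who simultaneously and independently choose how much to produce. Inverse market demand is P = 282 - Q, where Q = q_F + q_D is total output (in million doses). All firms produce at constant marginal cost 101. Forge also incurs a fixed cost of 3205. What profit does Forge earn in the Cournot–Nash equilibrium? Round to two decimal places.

435.11

A representative firm's profit is π_i = q_i(282 - Q) - 101q_i.
Setting ∂π_i/∂q_i = 0 with rivals' quantities fixed: 181 - 2q_i - q_j = 0.
With identical firms every q_j equals q_i, so q_j = q_i and 181 = 3q_i, giving q_i = 181/3.
Price P = 282 - 362/3 = 484/3.
Forge's profit: (484/3 - 101)·(181/3) - 3205 = 435.1111.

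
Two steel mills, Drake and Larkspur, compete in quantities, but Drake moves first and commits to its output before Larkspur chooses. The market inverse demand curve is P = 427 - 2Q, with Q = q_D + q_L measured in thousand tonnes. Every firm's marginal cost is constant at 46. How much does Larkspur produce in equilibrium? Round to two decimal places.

The follower Larkspur best-responds to any q_D: π_L = (427 - 2Q)q_L - 46q_L.
Follower FOC: 381 - 2q_D - 4q_L = 0, so q_L(q_D) = (381 - 2q_D)/4.
The leader anticipates this reaction. Substituting into P = 427 - 2Q gives P = 473/2 - q_D, so π_D = (473/2 - q_D)q_D - 46q_D.
Leader FOC: 381/2 - 2q_D = 0, so q_D = 381/4.
Then q_L = (381 - 2·(381/4))/4 = 381/8.

47.63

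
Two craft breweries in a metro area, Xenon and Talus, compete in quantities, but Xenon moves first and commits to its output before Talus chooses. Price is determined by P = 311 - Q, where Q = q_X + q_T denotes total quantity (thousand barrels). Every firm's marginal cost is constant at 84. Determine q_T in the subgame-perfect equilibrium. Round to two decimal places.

Solve by backward induction. Given q_X, the follower Talus maximises π_T = (311 - q_X - q_T)q_T - 84q_T.
Setting the follower's marginal profit to zero, 227 - q_X - 2q_T = 0, i.e. q_T = (227 - q_X)/2.
Xenon substitutes q_T(q_X) into its own profit: π_X = q_X(311 - q_X - (227 - q_X)/2) - 84q_X = (395/2 - (1/2)q_X)q_X - 84q_X.
Maximising: ∂π_X/∂q_X = 227/2 - q_X = 0, giving q_X = 227/2.
Then q_T = (227 - 227/2)/2 = 227/4.

56.75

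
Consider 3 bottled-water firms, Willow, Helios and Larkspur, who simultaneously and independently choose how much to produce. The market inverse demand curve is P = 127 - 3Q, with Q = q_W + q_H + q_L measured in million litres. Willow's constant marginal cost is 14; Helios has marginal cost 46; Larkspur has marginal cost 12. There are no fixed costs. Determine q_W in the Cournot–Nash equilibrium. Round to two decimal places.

Willow's profit: π_W = (127 - 3Q)q_W - (14q_W). Setting ∂π_W/∂q_W = 0: 113 - 6q_W - 3(q_H + q_L) = 0.
Helios's first-order condition: 81 - 6q_H - 3(q_W + q_L) = 0.
Larkspur's profit: π_L = (127 - 3Q)q_L - (12q_L). Setting ∂π_L/∂q_L = 0: 115 - 6q_L - 3(q_W + q_H) = 0.
Summing all 3 equations gives 309 − 12Q = 0, hence Q = 103/4.
Back-substituting: q_W = (113 − 309/4)/3 = 143/12, q_H = (81 − 309/4)/3 = 5/4, q_L = (115 − 309/4)/3 = 151/12.

11.92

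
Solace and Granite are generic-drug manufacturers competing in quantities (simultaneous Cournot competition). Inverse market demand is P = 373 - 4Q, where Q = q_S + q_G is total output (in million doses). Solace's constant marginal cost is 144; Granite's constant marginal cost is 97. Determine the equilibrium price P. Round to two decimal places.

Solace's profit: π_S = (373 - 4Q)q_S - (144q_S). Setting ∂π_S/∂q_S = 0: 229 - 8q_S - 4(q_G) = 0.
Granite's first-order condition: 276 - 8q_G - 4(q_S) = 0.
Best responses: q_S = (229 - 4q_G)/8, q_G = (276 - 4q_S)/8.
Substituting one into the other gives q_S = 91/6 and q_G = 323/12.
Total output Q = 505/12, so price P = 373 - 4·(505/12) = 614/3.

204.67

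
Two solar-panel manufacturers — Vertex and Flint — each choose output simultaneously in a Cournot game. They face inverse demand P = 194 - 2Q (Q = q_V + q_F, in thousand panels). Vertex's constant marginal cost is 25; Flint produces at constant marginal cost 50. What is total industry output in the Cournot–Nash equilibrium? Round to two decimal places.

Vertex's profit: π_V = (194 - 2Q)q_V - (25q_V). Setting ∂π_V/∂q_V = 0: 169 - 4q_V - 2(q_F) = 0.
Flint's profit: π_F = (194 - 2Q)q_F - (50q_F). Setting ∂π_F/∂q_F = 0: 144 - 4q_F - 2(q_V) = 0.
So q_V = (169 - 2q_F)/4 and q_F = (144 - 2q_V)/4.
Substituting one into the other gives q_V = 97/3 and q_F = 119/6.
Total output Q = 97/3 + 119/6 = 313/6.

52.17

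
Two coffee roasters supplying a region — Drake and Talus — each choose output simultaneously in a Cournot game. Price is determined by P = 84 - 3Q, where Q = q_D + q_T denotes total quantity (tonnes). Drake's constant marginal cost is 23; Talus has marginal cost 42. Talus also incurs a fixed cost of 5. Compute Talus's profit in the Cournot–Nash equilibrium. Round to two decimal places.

14.59

Drake's profit: π_D = (84 - 3Q)q_D - (23q_D). Setting ∂π_D/∂q_D = 0: 61 - 6q_D - 3(q_T) = 0.
Talus's first-order condition: 42 - 6q_T - 3(q_D) = 0.
So q_D = (61 - 3q_T)/6 and q_T = (42 - 3q_D)/6.
Substituting one into the other gives q_D = 80/9 and q_T = 23/9.
Price P = 84 - 3·(103/9) = 149/3.
Talus's profit: (149/3 - 42)·(23/9) - 5 = 394/27.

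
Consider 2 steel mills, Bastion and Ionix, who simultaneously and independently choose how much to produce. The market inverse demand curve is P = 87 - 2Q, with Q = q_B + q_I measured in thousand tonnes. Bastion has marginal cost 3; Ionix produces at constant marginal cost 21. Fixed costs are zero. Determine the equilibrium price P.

37

Bastion's profit: π_B = (87 - 2Q)q_B - (3q_B). Setting ∂π_B/∂q_B = 0: 84 - 4q_B - 2(q_I) = 0.
Ionix's profit: π_I = (87 - 2Q)q_I - (21q_I). Setting ∂π_I/∂q_I = 0: 66 - 4q_I - 2(q_B) = 0.
Best responses: q_B = (84 - 2q_I)/4, q_I = (66 - 2q_B)/4.
Solving the pair: q_B = 17, q_I = 8.
Total output Q = 25, so price P = 87 - 2·25 = 37.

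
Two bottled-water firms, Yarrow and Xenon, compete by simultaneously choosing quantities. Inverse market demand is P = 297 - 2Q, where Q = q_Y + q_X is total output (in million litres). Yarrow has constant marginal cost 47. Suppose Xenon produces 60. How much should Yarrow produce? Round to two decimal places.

With the rival's output fixed at 60, Yarrow's profit is π_Y = (297 - 2·60 - 2q_Y)q_Y - (47q_Y) = (177 - 2q_Y)q_Y - (47q_Y).
∂π_Y/∂q_Y = 130 - 4q_Y = 0, so q_Y = 65/2.

32.50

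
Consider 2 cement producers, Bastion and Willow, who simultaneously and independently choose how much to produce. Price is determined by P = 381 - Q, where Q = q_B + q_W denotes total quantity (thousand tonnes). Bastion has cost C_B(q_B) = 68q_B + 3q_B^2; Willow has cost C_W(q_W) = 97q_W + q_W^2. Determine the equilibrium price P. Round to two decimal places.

Bastion's profit: π_B = (381 - Q)q_B - (68q_B + 3q_B²). Setting ∂π_B/∂q_B = 0: 313 - 8q_B - (q_W) = 0.
Willow's profit: π_W = (381 - Q)q_W - (97q_W + q_W²). Setting ∂π_W/∂q_W = 0: 284 - 4q_W - (q_B) = 0.
So q_B = (313 - q_W)/8 and q_W = (284 - q_B)/4.
Solving the pair: q_B = 968/31, q_W = 1959/31.
Total output Q = 94.4194, so price P = 381 - 94.4194 = 286.5806.

286.58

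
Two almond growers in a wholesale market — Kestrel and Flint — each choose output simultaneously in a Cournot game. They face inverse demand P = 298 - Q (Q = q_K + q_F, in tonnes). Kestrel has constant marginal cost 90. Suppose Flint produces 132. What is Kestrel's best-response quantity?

With the rival's output fixed at 132, Kestrel's profit is π_K = (298 - 132 - q_K)q_K - (90q_K) = (166 - q_K)q_K - (90q_K).
∂π_K/∂q_K = 76 - 2q_K = 0, so q_K = 38.

38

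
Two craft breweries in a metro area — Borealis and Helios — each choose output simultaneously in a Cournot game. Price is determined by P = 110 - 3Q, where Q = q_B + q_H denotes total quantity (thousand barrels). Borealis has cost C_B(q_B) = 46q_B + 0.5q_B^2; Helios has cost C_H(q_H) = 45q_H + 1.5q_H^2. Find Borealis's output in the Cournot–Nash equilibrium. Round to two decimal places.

7.06

Borealis's profit: π_B = (110 - 3Q)q_B - (46q_B + (1/2)q_B²). Setting ∂π_B/∂q_B = 0: 64 - 7q_B - 3(q_H) = 0.
Helios's profit: π_H = (110 - 3Q)q_H - (45q_H + (3/2)q_H²). Setting ∂π_H/∂q_H = 0: 65 - 9q_H - 3(q_B) = 0.
Best responses: q_B = (64 - 3q_H)/7, q_H = (65 - 3q_B)/9.
Solving the pair: q_B = 127/18, q_H = 263/54.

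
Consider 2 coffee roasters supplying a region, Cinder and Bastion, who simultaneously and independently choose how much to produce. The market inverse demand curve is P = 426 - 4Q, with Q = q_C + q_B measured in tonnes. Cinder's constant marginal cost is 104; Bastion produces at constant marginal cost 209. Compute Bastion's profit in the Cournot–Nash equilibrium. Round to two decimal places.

348.44

Cinder's profit: π_C = (426 - 4Q)q_C - (104q_C). Setting ∂π_C/∂q_C = 0: 322 - 8q_C - 4(q_B) = 0.
Bastion's first-order condition: 217 - 8q_B - 4(q_C) = 0.
Best responses: q_C = (322 - 4q_B)/8, q_B = (217 - 4q_C)/8.
Substituting one into the other gives q_C = 427/12 and q_B = 28/3.
Price P = 426 - 4·(539/12) = 739/3.
Bastion's profit: (739/3 - 209)·(28/3) = 348.4444.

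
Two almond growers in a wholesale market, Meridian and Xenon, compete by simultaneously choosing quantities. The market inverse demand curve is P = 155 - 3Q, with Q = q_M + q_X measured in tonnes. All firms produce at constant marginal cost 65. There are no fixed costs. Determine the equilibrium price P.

95

A representative firm's profit is π_i = q_i(155 - 3Q) - 65q_i.
First-order condition (treating rivals' output as given): 90 - 6q_i - 3q_j = 0.
With identical firms every q_j equals q_i, so q_j = q_i and 90 = 9q_i, giving q_i = 10.
Total output Q = 20, so price P = 155 - 3·20 = 95.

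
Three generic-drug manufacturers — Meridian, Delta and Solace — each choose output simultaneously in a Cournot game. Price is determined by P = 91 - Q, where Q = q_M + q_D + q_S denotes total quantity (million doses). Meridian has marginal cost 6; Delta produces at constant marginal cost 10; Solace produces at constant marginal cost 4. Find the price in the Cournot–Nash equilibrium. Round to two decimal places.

27.75

Meridian's profit: π_M = (91 - Q)q_M - (6q_M). Setting ∂π_M/∂q_M = 0: 85 - 2q_M - (q_D + q_S) = 0.
Delta's first-order condition: 81 - 2q_D - (q_M + q_S) = 0.
Solace's first-order condition: 87 - 2q_S - (q_M + q_D) = 0.
Adding the 3 conditions: 253 − 2Q − 2Q = 0, i.e. Q = 253/4.
Back-substituting: q_M = (85 − 253/4) = 87/4, q_D = (81 − 253/4) = 71/4, q_S = (87 − 253/4) = 95/4.
Total output Q = 253/4, so price P = 91 - 253/4 = 111/4.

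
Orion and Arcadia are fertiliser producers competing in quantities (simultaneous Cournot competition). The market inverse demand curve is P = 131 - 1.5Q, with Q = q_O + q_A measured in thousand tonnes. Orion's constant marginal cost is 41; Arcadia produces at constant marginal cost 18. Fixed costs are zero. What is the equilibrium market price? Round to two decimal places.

63.33

Orion's profit: π_O = (131 - 1.5Q)q_O - (41q_O). Setting ∂π_O/∂q_O = 0: 90 - 3q_O - (3/2)(q_A) = 0.
Arcadia's profit: π_A = (131 - 1.5Q)q_A - (18q_A). Setting ∂π_A/∂q_A = 0: 113 - 3q_A - (3/2)(q_O) = 0.
So q_O = (90 - (3/2)q_A)/3 and q_A = (113 - (3/2)q_O)/3.
Solving the pair: q_O = 134/9, q_A = 272/9.
Total output Q = 406/9, so price P = 131 - (3/2)·(406/9) = 190/3.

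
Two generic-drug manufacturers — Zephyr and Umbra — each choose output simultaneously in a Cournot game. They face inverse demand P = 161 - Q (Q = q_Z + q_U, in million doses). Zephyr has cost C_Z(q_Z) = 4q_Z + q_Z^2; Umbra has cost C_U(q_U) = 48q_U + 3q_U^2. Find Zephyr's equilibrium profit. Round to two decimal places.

2718.94

Zephyr's profit: π_Z = (161 - Q)q_Z - (4q_Z + q_Z²). Setting ∂π_Z/∂q_Z = 0: 157 - 4q_Z - (q_U) = 0.
Umbra's first-order condition: 113 - 8q_U - (q_Z) = 0.
So q_Z = (157 - q_U)/4 and q_U = (113 - q_Z)/8.
Substituting one into the other gives q_Z = 1143/31 and q_U = 295/31.
Price P = 161 - 1438/31 = 114.6129.
Zephyr's profit: 114.6129·(1143/31) - 4·(1143/31) - (1143/31)² = 2718.9365.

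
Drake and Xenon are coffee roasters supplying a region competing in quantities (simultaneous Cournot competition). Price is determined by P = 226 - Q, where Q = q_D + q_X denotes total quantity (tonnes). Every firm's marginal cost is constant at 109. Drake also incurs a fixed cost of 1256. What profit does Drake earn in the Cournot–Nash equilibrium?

265

A representative firm's profit is π_i = q_i(226 - Q) - 109q_i.
Setting ∂π_i/∂q_i = 0 with rivals' quantities fixed: 117 - 2q_i - q_j = 0.
With identical firms every q_j equals q_i, so q_j = q_i and 117 = 3q_i, giving q_i = 39.
Price P = 226 - 78 = 148.
Drake's profit: (148 - 109)·39 - 1256 = 265.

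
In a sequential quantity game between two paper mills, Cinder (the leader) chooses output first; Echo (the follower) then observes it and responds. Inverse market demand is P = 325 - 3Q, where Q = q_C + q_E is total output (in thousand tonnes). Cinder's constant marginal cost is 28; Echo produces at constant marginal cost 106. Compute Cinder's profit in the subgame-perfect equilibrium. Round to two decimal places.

5859.38

Solve by backward induction. Given q_C, the follower Echo maximises π_E = (325 - 3q_C - 3q_E)q_E - 106q_E.
∂π_E/∂q_E = 219 - 3q_C - 6q_E = 0 gives the reaction function q_E = (219 - 3q_C)/6.
Cinder substitutes q_E(q_C) into its own profit: π_C = q_C(325 - 3q_C - (219 - 3q_C)/2) - 28q_C = (431/2 - (3/2)q_C)q_C - 28q_C.
Maximising: ∂π_C/∂q_C = 375/2 - 3q_C = 0, giving q_C = 125/2.
Then q_E = (219 - 3·(125/2))/6 = 21/4.
Price P = 325 - 3·(271/4) = 487/4.
Cinder's profit: (487/4 - 28)·(125/2) = 5859.3750.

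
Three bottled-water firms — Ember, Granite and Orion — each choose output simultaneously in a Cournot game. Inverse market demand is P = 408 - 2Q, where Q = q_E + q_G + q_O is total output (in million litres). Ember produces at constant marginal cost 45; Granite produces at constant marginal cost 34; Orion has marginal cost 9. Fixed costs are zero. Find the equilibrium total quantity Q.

142

Ember's profit: π_E = (408 - 2Q)q_E - (45q_E). Setting ∂π_E/∂q_E = 0: 363 - 4q_E - 2(q_G + q_O) = 0.
Granite's first-order condition: 374 - 4q_G - 2(q_E + q_O) = 0.
Orion's profit: π_O = (408 - 2Q)q_O - (9q_O). Setting ∂π_O/∂q_O = 0: 399 - 4q_O - 2(q_E + q_G) = 0.
Adding the 3 conditions: 1136 − 4Q − 4Q = 0, i.e. Q = 142.
Back-substituting: q_E = (363 − 284)/2 = 79/2, q_G = (374 − 284)/2 = 45, q_O = (399 − 284)/2 = 115/2.
Total output Q = 79/2 + 45 + 115/2 = 142.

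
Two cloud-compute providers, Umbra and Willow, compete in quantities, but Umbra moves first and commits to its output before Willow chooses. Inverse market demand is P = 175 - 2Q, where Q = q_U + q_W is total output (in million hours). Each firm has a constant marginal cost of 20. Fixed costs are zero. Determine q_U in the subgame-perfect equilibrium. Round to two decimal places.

38.75

The follower Willow best-responds to any q_U: π_W = (175 - 2Q)q_W - 20q_W.
Follower FOC: 155 - 2q_U - 4q_W = 0, so q_W(q_U) = (155 - 2q_U)/4.
The leader anticipates this reaction. Substituting into P = 175 - 2Q gives P = 195/2 - q_U, so π_U = (195/2 - q_U)q_U - 20q_U.
Leader FOC: 155/2 - 2q_U = 0, so q_U = 155/4.
Then q_W = (155 - 2·(155/4))/4 = 155/8.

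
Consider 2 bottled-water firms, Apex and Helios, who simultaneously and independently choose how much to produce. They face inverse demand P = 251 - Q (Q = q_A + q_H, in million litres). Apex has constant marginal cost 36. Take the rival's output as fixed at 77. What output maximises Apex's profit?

With the rival's output fixed at 77, Apex's profit is π_A = (251 - 77 - q_A)q_A - (36q_A) = (174 - q_A)q_A - (36q_A).
∂π_A/∂q_A = 138 - 2q_A = 0, so q_A = 69.

69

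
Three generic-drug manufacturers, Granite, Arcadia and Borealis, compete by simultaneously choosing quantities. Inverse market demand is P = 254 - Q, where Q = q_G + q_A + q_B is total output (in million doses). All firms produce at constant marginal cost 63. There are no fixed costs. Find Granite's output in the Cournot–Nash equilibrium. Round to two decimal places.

47.75

Each firm earns π_i = (254 - Q)q_i - 63q_i.
Setting ∂π_i/∂q_i = 0 with rivals' quantities fixed: 191 - 2q_i - Σ_{j≠i} q_j = 0.
By symmetry each firm produces the same amount; substituting Σ_{j≠i} q_j = 2q_i yields q_i = 191/4.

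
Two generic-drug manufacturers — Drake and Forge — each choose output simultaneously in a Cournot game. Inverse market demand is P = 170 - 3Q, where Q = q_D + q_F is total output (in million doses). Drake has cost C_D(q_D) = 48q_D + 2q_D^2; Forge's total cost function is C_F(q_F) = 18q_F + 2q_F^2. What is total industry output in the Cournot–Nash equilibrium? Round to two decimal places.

Drake's profit: π_D = (170 - 3Q)q_D - (48q_D + 2q_D²). Setting ∂π_D/∂q_D = 0: 122 - 10q_D - 3(q_F) = 0.
Forge's profit: π_F = (170 - 3Q)q_F - (18q_F + 2q_F²). Setting ∂π_F/∂q_F = 0: 152 - 10q_F - 3(q_D) = 0.
So q_D = (122 - 3q_F)/10 and q_F = (152 - 3q_D)/10.
Substituting one into the other gives q_D = 764/91 and q_F = 1154/91.
Total output Q = 764/91 + 1154/91 = 274/13.

21.08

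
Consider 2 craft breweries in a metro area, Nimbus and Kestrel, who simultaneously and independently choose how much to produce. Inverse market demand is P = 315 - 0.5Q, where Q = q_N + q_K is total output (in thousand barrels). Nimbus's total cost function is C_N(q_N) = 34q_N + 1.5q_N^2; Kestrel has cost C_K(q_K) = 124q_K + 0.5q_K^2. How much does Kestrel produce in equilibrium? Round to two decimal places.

Nimbus's profit: π_N = (315 - 0.5Q)q_N - (34q_N + (3/2)q_N²). Setting ∂π_N/∂q_N = 0: 281 - 4q_N - (1/2)(q_K) = 0.
Kestrel's first-order condition: 191 - 2q_K - (1/2)(q_N) = 0.
Best responses: q_N = (281 - (1/2)q_K)/4, q_K = (191 - (1/2)q_N)/2.
Substituting one into the other gives q_N = 1866/31 and q_K = 80.4516.

80.45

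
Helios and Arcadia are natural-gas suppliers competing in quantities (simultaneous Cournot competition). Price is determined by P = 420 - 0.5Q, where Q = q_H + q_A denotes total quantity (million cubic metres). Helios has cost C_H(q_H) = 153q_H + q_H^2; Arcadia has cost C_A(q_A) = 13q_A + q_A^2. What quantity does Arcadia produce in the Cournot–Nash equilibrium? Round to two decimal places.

Helios's profit: π_H = (420 - 0.5Q)q_H - (153q_H + q_H²). Setting ∂π_H/∂q_H = 0: 267 - 3q_H - (1/2)(q_A) = 0.
Arcadia's first-order condition: 407 - 3q_A - (1/2)(q_H) = 0.
Best responses: q_H = (267 - (1/2)q_A)/3, q_A = (407 - (1/2)q_H)/3.
Substituting one into the other gives q_H = 478/7 and q_A = 870/7.

124.29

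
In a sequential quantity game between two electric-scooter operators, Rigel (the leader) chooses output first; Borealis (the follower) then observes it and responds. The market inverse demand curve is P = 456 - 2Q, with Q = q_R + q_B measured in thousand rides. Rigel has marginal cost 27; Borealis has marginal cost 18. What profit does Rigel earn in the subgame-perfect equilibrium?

11025

The follower Borealis best-responds to any q_R: π_B = (456 - 2Q)q_B - 18q_B.
Follower FOC: 438 - 2q_R - 4q_B = 0, so q_B(q_R) = (438 - 2q_R)/4.
The leader anticipates this reaction. Substituting into P = 456 - 2Q gives P = 237 - q_R, so π_R = (237 - q_R)q_R - 27q_R.
Maximising: ∂π_R/∂q_R = 210 - 2q_R = 0, giving q_R = 105.
Then q_B = (438 - 2·105)/4 = 57.
Price P = 456 - 2·162 = 132.
Rigel's profit: (132 - 27)·105 = 11025.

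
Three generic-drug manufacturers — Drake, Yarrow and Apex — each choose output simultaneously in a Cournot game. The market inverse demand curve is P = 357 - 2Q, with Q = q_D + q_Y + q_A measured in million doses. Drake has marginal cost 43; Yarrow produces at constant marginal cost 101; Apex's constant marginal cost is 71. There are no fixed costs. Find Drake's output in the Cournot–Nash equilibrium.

50

Drake's profit: π_D = (357 - 2Q)q_D - (43q_D). Setting ∂π_D/∂q_D = 0: 314 - 4q_D - 2(q_Y + q_A) = 0.
Yarrow's first-order condition: 256 - 4q_Y - 2(q_D + q_A) = 0.
Apex's first-order condition: 286 - 4q_A - 2(q_D + q_Y) = 0.
Adding the 3 first-order conditions: 856 − 8Q = 0, so Q = 107.
Back-substituting: q_D = (314 − 214)/2 = 50, q_Y = (256 − 214)/2 = 21, q_A = (286 − 214)/2 = 36.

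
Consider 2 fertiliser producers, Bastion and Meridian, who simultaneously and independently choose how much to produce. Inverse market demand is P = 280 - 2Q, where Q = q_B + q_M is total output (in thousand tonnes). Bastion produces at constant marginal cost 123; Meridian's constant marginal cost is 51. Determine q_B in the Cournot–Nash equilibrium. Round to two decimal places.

14.17

Bastion's profit: π_B = (280 - 2Q)q_B - (123q_B). Setting ∂π_B/∂q_B = 0: 157 - 4q_B - 2(q_M) = 0.
Meridian's profit: π_M = (280 - 2Q)q_M - (51q_M). Setting ∂π_M/∂q_M = 0: 229 - 4q_M - 2(q_B) = 0.
So q_B = (157 - 2q_M)/4 and q_M = (229 - 2q_B)/4.
Substituting one into the other gives q_B = 85/6 and q_M = 301/6.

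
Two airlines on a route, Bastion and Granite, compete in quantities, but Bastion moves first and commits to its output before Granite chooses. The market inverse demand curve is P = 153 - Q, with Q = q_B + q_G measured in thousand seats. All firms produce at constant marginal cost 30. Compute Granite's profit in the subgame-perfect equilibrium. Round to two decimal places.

945.56

Solve by backward induction. Given q_B, the follower Granite maximises π_G = (153 - q_B - q_G)q_G - 30q_G.
Follower FOC: 123 - q_B - 2q_G = 0, so q_G(q_B) = (123 - q_B)/2.
The leader anticipates this reaction. Substituting into P = 153 - Q gives P = 183/2 - (1/2)q_B, so π_B = (183/2 - (1/2)q_B)q_B - 30q_B.
The leader's first-order condition 123/2 - q_B = 0 yields q_B = 123/2.
Then q_G = (123 - 123/2)/2 = 123/4.
Price P = 153 - 369/4 = 243/4.
Granite's profit: (243/4 - 30)·(123/4) = 945.5625.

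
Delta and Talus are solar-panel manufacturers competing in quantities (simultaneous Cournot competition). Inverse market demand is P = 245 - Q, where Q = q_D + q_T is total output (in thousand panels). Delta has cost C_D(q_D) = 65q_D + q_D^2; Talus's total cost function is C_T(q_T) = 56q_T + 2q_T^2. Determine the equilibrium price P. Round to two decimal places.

181.22

Delta's profit: π_D = (245 - Q)q_D - (65q_D + q_D²). Setting ∂π_D/∂q_D = 0: 180 - 4q_D - (q_T) = 0.
Talus's first-order condition: 189 - 6q_T - (q_D) = 0.
Best responses: q_D = (180 - q_T)/4, q_T = (189 - q_D)/6.
Substituting one into the other gives q_D = 891/23 and q_T = 576/23.
Total output Q = 1467/23, so price P = 245 - 1467/23 = 181.2174.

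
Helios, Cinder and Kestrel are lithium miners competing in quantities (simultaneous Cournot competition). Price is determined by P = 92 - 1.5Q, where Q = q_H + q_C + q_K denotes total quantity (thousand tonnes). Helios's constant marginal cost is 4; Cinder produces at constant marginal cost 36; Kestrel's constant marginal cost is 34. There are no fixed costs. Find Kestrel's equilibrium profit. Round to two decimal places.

Helios's profit: π_H = (92 - 1.5Q)q_H - (4q_H). Setting ∂π_H/∂q_H = 0: 88 - 3q_H - (3/2)(q_C + q_K) = 0.
Cinder's first-order condition: 56 - 3q_C - (3/2)(q_H + q_K) = 0.
Kestrel's profit: π_K = (92 - 1.5Q)q_K - (34q_K). Setting ∂π_K/∂q_K = 0: 58 - 3q_K - (3/2)(q_H + q_C) = 0.
Adding the 3 conditions: 202 − 3Q − 3Q = 0, i.e. Q = 101/3.
Back-substituting: q_H = (88 − 101/2)/(3/2) = 25, q_C = (56 − 101/2)/(3/2) = 11/3, q_K = (58 − 101/2)/(3/2) = 5.
Price P = 92 - (3/2)·(101/3) = 83/2.
Kestrel's profit: (83/2 - 34)·5 = 75/2.

37.50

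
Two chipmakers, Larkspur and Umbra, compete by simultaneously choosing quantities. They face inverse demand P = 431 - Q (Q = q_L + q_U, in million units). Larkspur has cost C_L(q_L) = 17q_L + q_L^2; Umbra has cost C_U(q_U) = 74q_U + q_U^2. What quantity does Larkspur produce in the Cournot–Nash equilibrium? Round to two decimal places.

Larkspur's profit: π_L = (431 - Q)q_L - (17q_L + q_L²). Setting ∂π_L/∂q_L = 0: 414 - 4q_L - (q_U) = 0.
Umbra's first-order condition: 357 - 4q_U - (q_L) = 0.
Rearranging gives the reaction functions q_L = (414 - q_U)/4 and q_U = (357 - q_L)/4.
Solving the pair: q_L = 433/5, q_U = 338/5.

86.60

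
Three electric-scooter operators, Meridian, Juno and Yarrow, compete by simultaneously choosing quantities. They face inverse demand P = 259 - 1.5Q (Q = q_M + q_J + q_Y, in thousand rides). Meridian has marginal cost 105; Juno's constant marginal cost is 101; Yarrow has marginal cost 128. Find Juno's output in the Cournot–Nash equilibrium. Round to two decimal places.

Meridian's profit: π_M = (259 - 1.5Q)q_M - (105q_M). Setting ∂π_M/∂q_M = 0: 154 - 3q_M - (3/2)(q_J + q_Y) = 0.
Juno's profit: π_J = (259 - 1.5Q)q_J - (101q_J). Setting ∂π_J/∂q_J = 0: 158 - 3q_J - (3/2)(q_M + q_Y) = 0.
Yarrow's profit: π_Y = (259 - 1.5Q)q_Y - (128q_Y). Setting ∂π_Y/∂q_Y = 0: 131 - 3q_Y - (3/2)(q_M + q_J) = 0.
Summing all 3 equations gives 443 − 6Q = 0, hence Q = 443/6.
Back-substituting: q_M = (154 − 443/4)/(3/2) = 173/6, q_J = (158 − 443/4)/(3/2) = 63/2, q_Y = (131 − 443/4)/(3/2) = 27/2.

31.50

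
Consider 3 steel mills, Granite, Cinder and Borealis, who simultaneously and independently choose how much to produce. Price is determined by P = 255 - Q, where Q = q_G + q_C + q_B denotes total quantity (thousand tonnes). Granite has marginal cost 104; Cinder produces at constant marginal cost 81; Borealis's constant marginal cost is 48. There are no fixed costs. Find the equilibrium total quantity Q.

133

Granite's profit: π_G = (255 - Q)q_G - (104q_G). Setting ∂π_G/∂q_G = 0: 151 - 2q_G - (q_C + q_B) = 0.
Cinder's first-order condition: 174 - 2q_C - (q_G + q_B) = 0.
Borealis's first-order condition: 207 - 2q_B - (q_G + q_C) = 0.
Adding the 3 conditions: 532 − 2Q − 2Q = 0, i.e. Q = 133.
Back-substituting: q_G = (151 − 133) = 18, q_C = (174 − 133) = 41, q_B = (207 − 133) = 74.
Total output Q = 18 + 41 + 74 = 133.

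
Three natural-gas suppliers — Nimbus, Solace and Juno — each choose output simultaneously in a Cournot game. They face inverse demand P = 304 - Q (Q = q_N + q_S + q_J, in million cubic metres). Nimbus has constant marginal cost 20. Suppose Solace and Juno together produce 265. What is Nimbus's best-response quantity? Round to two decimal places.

9.50

With rivals' combined output fixed at 265, Nimbus's profit is π_N = (304 - 265 - q_N)q_N - (20q_N) = (39 - q_N)q_N - (20q_N).
∂π_N/∂q_N = 19 - 2q_N = 0, so q_N = 19/2.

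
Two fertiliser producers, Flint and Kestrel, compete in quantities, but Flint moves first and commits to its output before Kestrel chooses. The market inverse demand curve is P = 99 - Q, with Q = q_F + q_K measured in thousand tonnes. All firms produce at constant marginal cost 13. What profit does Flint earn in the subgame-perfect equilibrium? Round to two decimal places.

924.50

Solve by backward induction. Given q_F, the follower Kestrel maximises π_K = (99 - q_F - q_K)q_K - 13q_K.
∂π_K/∂q_K = 86 - q_F - 2q_K = 0 gives the reaction function q_K = (86 - q_F)/2.
Flint substitutes q_K(q_F) into its own profit: π_F = q_F(99 - q_F - (86 - q_F)/2) - 13q_F = (56 - (1/2)q_F)q_F - 13q_F.
The leader's first-order condition 43 - q_F = 0 yields q_F = 43.
Then q_K = (86 - 43)/2 = 43/2.
Price P = 99 - 129/2 = 69/2.
Flint's profit: (69/2 - 13)·43 = 1849/2.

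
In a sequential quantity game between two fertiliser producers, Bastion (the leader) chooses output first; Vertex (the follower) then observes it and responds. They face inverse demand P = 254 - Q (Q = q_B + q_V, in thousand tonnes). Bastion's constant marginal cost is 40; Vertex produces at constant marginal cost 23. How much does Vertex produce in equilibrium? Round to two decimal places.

Solve by backward induction. Given q_B, the follower Vertex maximises π_V = (254 - q_B - q_V)q_V - 23q_V.
Follower FOC: 231 - q_B - 2q_V = 0, so q_V(q_B) = (231 - q_B)/2.
The leader anticipates this reaction. Substituting into P = 254 - Q gives P = 277/2 - (1/2)q_B, so π_B = (277/2 - (1/2)q_B)q_B - 40q_B.
Leader FOC: 197/2 - q_B = 0, so q_B = 197/2.
Then q_V = (231 - 197/2)/2 = 265/4.

66.25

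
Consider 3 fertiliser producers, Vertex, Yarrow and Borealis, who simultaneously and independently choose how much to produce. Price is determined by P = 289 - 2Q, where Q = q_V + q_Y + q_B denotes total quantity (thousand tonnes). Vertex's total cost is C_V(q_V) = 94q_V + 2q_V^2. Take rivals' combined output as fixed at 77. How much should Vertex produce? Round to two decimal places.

With rivals' combined output fixed at 77, Vertex's profit is π_V = (289 - 2·77 - 2q_V)q_V - (94q_V + 2q_V²) = (135 - 2q_V)q_V - (94q_V + 2q_V²).
∂π_V/∂q_V = 41 - 8q_V = 0, so q_V = 41/8.

5.13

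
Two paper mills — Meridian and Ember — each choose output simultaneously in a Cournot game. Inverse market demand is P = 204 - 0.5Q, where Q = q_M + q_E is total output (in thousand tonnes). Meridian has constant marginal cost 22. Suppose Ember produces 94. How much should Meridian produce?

135

With the rival's output fixed at 94, Meridian's profit is π_M = (204 - (1/2)·94 - (1/2)q_M)q_M - (22q_M) = (157 - (1/2)q_M)q_M - (22q_M).
∂π_M/∂q_M = 135 - q_M = 0, so q_M = 135.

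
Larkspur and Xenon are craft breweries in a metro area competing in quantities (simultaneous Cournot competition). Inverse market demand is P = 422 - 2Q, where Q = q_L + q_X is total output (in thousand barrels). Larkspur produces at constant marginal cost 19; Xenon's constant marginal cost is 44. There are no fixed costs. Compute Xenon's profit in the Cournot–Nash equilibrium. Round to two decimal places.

Larkspur's profit: π_L = (422 - 2Q)q_L - (19q_L). Setting ∂π_L/∂q_L = 0: 403 - 4q_L - 2(q_X) = 0.
Xenon's first-order condition: 378 - 4q_X - 2(q_L) = 0.
So q_L = (403 - 2q_X)/4 and q_X = (378 - 2q_L)/4.
Solving the pair: q_L = 214/3, q_X = 353/6.
Price P = 422 - 2·(781/6) = 485/3.
Xenon's profit: (485/3 - 44)·(353/6) = 6922.7222.

6922.72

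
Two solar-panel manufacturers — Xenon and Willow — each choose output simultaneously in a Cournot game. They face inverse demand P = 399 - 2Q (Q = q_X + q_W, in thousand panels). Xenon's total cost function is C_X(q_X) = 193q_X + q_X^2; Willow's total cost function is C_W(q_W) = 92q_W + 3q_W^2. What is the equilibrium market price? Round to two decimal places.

Xenon's profit: π_X = (399 - 2Q)q_X - (193q_X + q_X²). Setting ∂π_X/∂q_X = 0: 206 - 6q_X - 2(q_W) = 0.
Willow's first-order condition: 307 - 10q_W - 2(q_X) = 0.
Best responses: q_X = (206 - 2q_W)/6, q_W = (307 - 2q_X)/10.
Substituting one into the other gives q_X = 723/28 and q_W = 715/28.
Total output Q = 719/14, so price P = 399 - 2·(719/14) = 296.2857.

296.29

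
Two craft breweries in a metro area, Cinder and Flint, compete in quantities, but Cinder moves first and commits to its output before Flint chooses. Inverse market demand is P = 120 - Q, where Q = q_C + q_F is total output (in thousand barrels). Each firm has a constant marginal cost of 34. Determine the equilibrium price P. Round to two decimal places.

The follower Flint best-responds to any q_C: π_F = (120 - Q)q_F - 34q_F.
∂π_F/∂q_F = 86 - q_C - 2q_F = 0 gives the reaction function q_F = (86 - q_C)/2.
Cinder substitutes q_F(q_C) into its own profit: π_C = q_C(120 - q_C - (86 - q_C)/2) - 34q_C = (77 - (1/2)q_C)q_C - 34q_C.
Maximising: ∂π_C/∂q_C = 43 - q_C = 0, giving q_C = 43.
Then q_F = (86 - 43)/2 = 43/2.
Total output Q = 129/2, so price P = 120 - 129/2 = 111/2.

55.50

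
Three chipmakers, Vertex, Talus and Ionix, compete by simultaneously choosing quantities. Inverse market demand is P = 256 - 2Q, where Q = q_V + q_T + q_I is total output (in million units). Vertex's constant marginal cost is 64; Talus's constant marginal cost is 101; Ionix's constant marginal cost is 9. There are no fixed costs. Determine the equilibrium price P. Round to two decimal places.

Vertex's profit: π_V = (256 - 2Q)q_V - (64q_V). Setting ∂π_V/∂q_V = 0: 192 - 4q_V - 2(q_T + q_I) = 0.
Talus's profit: π_T = (256 - 2Q)q_T - (101q_T). Setting ∂π_T/∂q_T = 0: 155 - 4q_T - 2(q_V + q_I) = 0.
Ionix's profit: π_I = (256 - 2Q)q_I - (9q_I). Setting ∂π_I/∂q_I = 0: 247 - 4q_I - 2(q_V + q_T) = 0.
Adding the 3 conditions: 594 − 4Q − 4Q = 0, i.e. Q = 297/4.
Back-substituting: q_V = (192 − 297/2)/2 = 87/4, q_T = (155 − 297/2)/2 = 13/4, q_I = (247 − 297/2)/2 = 197/4.
Total output Q = 297/4, so price P = 256 - 2·(297/4) = 215/2.

107.50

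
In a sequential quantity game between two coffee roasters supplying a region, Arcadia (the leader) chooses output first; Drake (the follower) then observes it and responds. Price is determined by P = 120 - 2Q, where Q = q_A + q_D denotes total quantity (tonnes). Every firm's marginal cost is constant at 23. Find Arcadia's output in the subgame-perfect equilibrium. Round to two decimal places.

Solve by backward induction. Given q_A, the follower Drake maximises π_D = (120 - 2q_A - 2q_D)q_D - 23q_D.
Follower FOC: 97 - 2q_A - 4q_D = 0, so q_D(q_A) = (97 - 2q_A)/4.
The leader anticipates this reaction. Substituting into P = 120 - 2Q gives P = 143/2 - q_A, so π_A = (143/2 - q_A)q_A - 23q_A.
Maximising: ∂π_A/∂q_A = 97/2 - 2q_A = 0, giving q_A = 97/4.
Then q_D = (97 - 2·(97/4))/4 = 97/8.

24.25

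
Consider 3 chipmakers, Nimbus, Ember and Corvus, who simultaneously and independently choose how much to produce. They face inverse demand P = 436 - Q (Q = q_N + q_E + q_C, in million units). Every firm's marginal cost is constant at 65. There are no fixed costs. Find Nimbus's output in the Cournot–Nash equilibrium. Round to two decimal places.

A representative firm's profit is π_i = q_i(436 - Q) - 65q_i.
Setting ∂π_i/∂q_i = 0 with rivals' quantities fixed: 371 - 2q_i - Σ_{j≠i} q_j = 0.
With identical firms every q_j equals q_i, so Σ_{j≠i} q_j = 2q_i and 371 = 4q_i, giving q_i = 371/4.

92.75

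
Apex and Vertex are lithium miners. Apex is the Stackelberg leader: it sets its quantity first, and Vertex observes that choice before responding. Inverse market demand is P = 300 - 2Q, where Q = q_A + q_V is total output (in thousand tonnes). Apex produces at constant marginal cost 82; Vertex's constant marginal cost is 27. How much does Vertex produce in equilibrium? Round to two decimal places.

Solve by backward induction. Given q_A, the follower Vertex maximises π_V = (300 - 2q_A - 2q_V)q_V - 27q_V.
Follower FOC: 273 - 2q_A - 4q_V = 0, so q_V(q_A) = (273 - 2q_A)/4.
The leader anticipates this reaction. Substituting into P = 300 - 2Q gives P = 327/2 - q_A, so π_A = (327/2 - q_A)q_A - 82q_A.
Leader FOC: 163/2 - 2q_A = 0, so q_A = 163/4.
Then q_V = (273 - 2·(163/4))/4 = 383/8.

47.88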